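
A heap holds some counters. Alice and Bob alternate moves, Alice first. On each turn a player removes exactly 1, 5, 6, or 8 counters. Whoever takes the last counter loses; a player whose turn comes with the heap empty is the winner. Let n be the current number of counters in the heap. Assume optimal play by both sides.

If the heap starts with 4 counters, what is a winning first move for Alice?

Label each position W (a win for the player to move) or L (a loss). A position with no legal move is W; any other position is W exactly when some move reaches an L, and L when every move reaches a W.
n=0: no move; the opponent has just taken the last counter and therefore loses → W
n=1: →0(W) only, which is W, so L
n=2: →1(L), so W
n=3: →2(W) only, which is W, so L
n=4: →3(L), so W
From 4, the L positions reachable in one move are: 3.

Remove 1, leaving 3.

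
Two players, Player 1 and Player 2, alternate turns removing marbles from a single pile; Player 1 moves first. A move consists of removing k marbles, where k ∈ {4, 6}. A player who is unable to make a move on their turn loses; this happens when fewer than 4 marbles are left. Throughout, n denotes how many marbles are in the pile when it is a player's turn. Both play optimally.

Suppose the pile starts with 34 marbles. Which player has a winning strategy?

Player 1 wins.

Positions with no move are L. A position that does have a move is losing for the player to move precisely when every available move leads to a winning position for the opponent. Fill in the labels:
n=0: no move → L
n=1: no move → L
n=2: no move → L
n=3: no move → L
n=4: can move to 0, which is L ⇒ W
n=5: can move to 1, which is L ⇒ W
n=6: can move to 2, which is L ⇒ W
n=7: can move to 3, which is L ⇒ W
n=8: can move to 2, which is L ⇒ W
n=9: can move to 3, which is L ⇒ W
n=10: moves to 6(W), 4(W); every one is W ⇒ L
n=11: moves to 7(W), 5(W); every one is W ⇒ L
n=12: moves to 8(W), 6(W); every one is W ⇒ L
n=13: moves to 9(W), 7(W); every one is W ⇒ L
n=14: can move to 10, which is L ⇒ W
n=15: can move to 11, which is L ⇒ W
n=16: can move to 12, which is L ⇒ W
n=17: can move to 13, which is L ⇒ W
n=18: can move to 12, which is L ⇒ W
n=19: can move to 13, which is L ⇒ W
n=20: moves to 16(W), 14(W); every one is W ⇒ L
n=21: moves to 17(W), 15(W); every one is W ⇒ L
n=22: moves to 18(W), 16(W); every one is W ⇒ L
n=23: moves to 19(W), 17(W); every one is W ⇒ L
n=24: can move to 20, which is L ⇒ W
n=25: can move to 21, which is L ⇒ W
n=26: can move to 22, which is L ⇒ W
n=27: can move to 23, which is L ⇒ W
n=28: can move to 22, which is L ⇒ W
n=29: can move to 23, which is L ⇒ W
n=30: moves to 26(W), 24(W); every one is W ⇒ L
n=31: moves to 27(W), 25(W); every one is W ⇒ L
n=32: moves to 28(W), 26(W); every one is W ⇒ L
n=33: moves to 29(W), 27(W); every one is W ⇒ L
n=34: can move to 30, which is L ⇒ W
From 34 Player 1 can remove 4, leaving 30, reaching an L position.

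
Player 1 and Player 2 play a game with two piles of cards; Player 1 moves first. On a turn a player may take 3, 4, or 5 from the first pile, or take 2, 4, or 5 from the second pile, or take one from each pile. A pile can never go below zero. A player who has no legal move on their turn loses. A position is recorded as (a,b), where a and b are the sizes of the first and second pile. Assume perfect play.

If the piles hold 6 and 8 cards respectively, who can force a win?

Build the W/L table. Terminal = L. A non-terminal position is W if it has a move to some L; otherwise it is L.
No move ever increases a pile, so every position that can arise here has a ≤ 6 and b ≤ 8; it is enough to label the cells with 0 ≤ a ≤ 6 and 0 ≤ b ≤ 8.
Every move lowers a or b (never raises either), so fill the grid row by row in increasing a, and left to right within a row: each cell's successors are then already labelled.
      b=0  b=1  b=2  b=3  b=4  b=5  b=6  b=7  b=8
a=0:    L    L    W    W    W    W    W    L    L
a=1:    L    W    W    L    W    W    L    W    W
a=2:    L    W    W    L    W    W    L    W    W
a=3:    W    W    L    L    W    W    W    W    W
a=4:    W    W    L    W    W    L    W    W    W
a=5:    W    W    L    W    W    L    W    W    W
a=6:    W    L    W    W    L    W    W    L    W
Cells with no legal move (terminal, hence L): (0,0), (0,1), (1,0), (2,0).
The remaining L cells, each justified by listing all of its moves:
(0,7): L (options (0,5)(W), (0,3)(W), (0,2)(W) are all W)
(0,8): L (options (0,6)(W), (0,4)(W), (0,3)(W) are all W)
(1,3): L (options (1,1)(W), (0,2)(W) are all W)
(1,6): L (options (1,4)(W), (1,2)(W), (1,1)(W), (0,5)(W) are all W)
(2,3): L (options (2,1)(W), (1,2)(W) are all W)
(2,6): L (options (2,4)(W), (2,2)(W), (2,1)(W), (1,5)(W) are all W)
(3,2): L (options (0,2)(W), (3,0)(W), (2,1)(W) are all W)
(3,3): L (options (0,3)(W), (3,1)(W), (2,2)(W) are all W)
(4,2): L (options (1,2)(W), (0,2)(W), (4,0)(W), (3,1)(W) are all W)
(4,5): L (options (1,5)(W), (0,5)(W), (4,3)(W), (4,1)(W), (4,0)(W), (3,4)(W) are all W)
(5,2): L (options (2,2)(W), (1,2)(W), (0,2)(W), (5,0)(W), (4,1)(W) are all W)
(5,5): L (options (2,5)(W), (1,5)(W), (0,5)(W), (5,3)(W), (5,1)(W), (5,0)(W), (4,4)(W) are all W)
(6,1): L (options (3,1)(W), (2,1)(W), (1,1)(W), (5,0)(W) are all W)
(6,4): L (options (3,4)(W), (2,4)(W), (1,4)(W), (6,2)(W), (6,0)(W), (5,3)(W) are all W)
(6,7): L (options (3,7)(W), (2,7)(W), (1,7)(W), (6,5)(W), (6,3)(W), (6,2)(W), (5,6)(W) are all W)
Every other cell has at least one move into one of the L cells above, so it is W.
The starting position (6,8) is W: Player 1 should move to (6,4), handing over an L position.

Player 1 wins.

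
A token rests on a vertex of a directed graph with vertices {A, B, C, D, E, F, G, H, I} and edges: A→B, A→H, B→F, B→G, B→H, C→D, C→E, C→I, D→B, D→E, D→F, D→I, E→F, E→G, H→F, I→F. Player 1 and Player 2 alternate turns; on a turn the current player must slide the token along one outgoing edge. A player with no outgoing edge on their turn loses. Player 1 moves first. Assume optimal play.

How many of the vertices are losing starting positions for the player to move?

Positions with no move are L. A position that does have a move is losing for the player to move precisely when every available move leads to a winning position for the opponent. Fill in the labels:
Every edge goes from a vertex to one that appears earlier in the order G, F, E, H, B, I, D, C, A, so processing vertices in that order labels each vertex after all of its successors.
G: no outgoing edge → L
F: no outgoing edge → L
E: W (go to F, an L position)
H: W (go to F, an L position)
B: W (go to F, an L position)
I: W (go to F, an L position)
D: W (go to F, an L position)
C: L (options D(W), I(W), E(W) are all W)
A: L (options B(W), H(W) are all W)
The L vertices are A, C, F, G; that is 4 in all.

4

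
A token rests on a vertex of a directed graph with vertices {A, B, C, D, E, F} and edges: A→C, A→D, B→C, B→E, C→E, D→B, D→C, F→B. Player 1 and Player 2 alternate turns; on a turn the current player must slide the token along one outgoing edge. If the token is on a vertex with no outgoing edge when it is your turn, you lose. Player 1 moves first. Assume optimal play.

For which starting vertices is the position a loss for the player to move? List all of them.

D, E, F

Work bottom-up. With no move the player to move loses. Otherwise the position is W if at least one move leads to an L position for the opponent, and L if every move leads to a W.
Every edge goes from a vertex to one that appears earlier in the order E, C, B, D, F, A, so processing vertices in that order labels each vertex after all of its successors.
E: no outgoing edge → L
C: can move to E, which is L ⇒ W
B: can move to E, which is L ⇒ W
D: moves to B(W), C(W); every one is W ⇒ L
F: the only move is to B(W), a W ⇒ L
A: can move to D, which is L ⇒ W
Reading off the rows marked L gives the requested list; there are 3 such vertices.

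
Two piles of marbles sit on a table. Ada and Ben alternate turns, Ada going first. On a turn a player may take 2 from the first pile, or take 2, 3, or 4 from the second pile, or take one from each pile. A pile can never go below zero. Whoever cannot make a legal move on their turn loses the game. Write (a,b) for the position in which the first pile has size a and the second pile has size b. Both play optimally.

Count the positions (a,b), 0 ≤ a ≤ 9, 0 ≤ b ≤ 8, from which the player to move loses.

35

Compute win/loss labels from the base case upward. A position with no move is L. Any other position is W if it can reach an L in one move, else L.
Every move lowers a or b (never raises either), so fill the grid row by row in increasing a, and left to right within a row: each cell's successors are then already labelled.
      b=0  b=1  b=2  b=3  b=4  b=5  b=6  b=7  b=8
a=0:    L    L    W    W    W    W    L    L    W
a=1:    L    W    W    W    W    L    L    W    W
a=2:    W    W    L    L    W    W    W    W    L
a=3:    W    L    L    W    W    W    W    L    L
a=4:    L    L    W    W    W    W    L    L    W
a=5:    L    W    W    W    W    L    L    W    W
a=6:    W    W    L    L    W    W    W    W    L
a=7:    W    L    L    W    W    W    W    L    L
a=8:    L    L    W    W    W    W    L    L    W
a=9:    L    W    W    W    W    L    L    W    W
Cells with no legal move (terminal, hence L): (0,0), (0,1), (1,0).
The remaining L cells, each justified by listing all of its moves:
(0,6): only reaches (0,4)(W), (0,3)(W), (0,2)(W), all W → L
(0,7): only reaches (0,5)(W), (0,4)(W), (0,3)(W), all W → L
(1,5): only reaches (1,3)(W), (1,2)(W), (1,1)(W), (0,4)(W), all W → L
(1,6): only reaches (1,4)(W), (1,3)(W), (1,2)(W), (0,5)(W), all W → L
(2,2): only reaches (0,2)(W), (2,0)(W), (1,1)(W), all W → L
(2,3): only reaches (0,3)(W), (2,1)(W), (2,0)(W), (1,2)(W), all W → L
(2,8): only reaches (0,8)(W), (2,6)(W), (2,5)(W), (2,4)(W), (1,7)(W), all W → L
(3,1): only reaches (1,1)(W), (2,0)(W), all W → L
(3,2): only reaches (1,2)(W), (3,0)(W), (2,1)(W), all W → L
(3,7): only reaches (1,7)(W), (3,5)(W), (3,4)(W), (3,3)(W), (2,6)(W), all W → L
(3,8): only reaches (1,8)(W), (3,6)(W), (3,5)(W), (3,4)(W), (2,7)(W), all W → L
(4,0): only reaches (2,0)(W), which is W → L
(4,1): only reaches (2,1)(W), (3,0)(W), all W → L
(4,6): only reaches (2,6)(W), (4,4)(W), (4,3)(W), (4,2)(W), (3,5)(W), all W → L
(4,7): only reaches (2,7)(W), (4,5)(W), (4,4)(W), (4,3)(W), (3,6)(W), all W → L
(5,0): only reaches (3,0)(W), which is W → L
(5,5): only reaches (3,5)(W), (5,3)(W), (5,2)(W), (5,1)(W), (4,4)(W), all W → L
(5,6): only reaches (3,6)(W), (5,4)(W), (5,3)(W), (5,2)(W), (4,5)(W), all W → L
(6,2): only reaches (4,2)(W), (6,0)(W), (5,1)(W), all W → L
(6,3): only reaches (4,3)(W), (6,1)(W), (6,0)(W), (5,2)(W), all W → L
(6,8): only reaches (4,8)(W), (6,6)(W), (6,5)(W), (6,4)(W), (5,7)(W), all W → L
(7,1): only reaches (5,1)(W), (6,0)(W), all W → L
(7,2): only reaches (5,2)(W), (7,0)(W), (6,1)(W), all W → L
(7,7): only reaches (5,7)(W), (7,5)(W), (7,4)(W), (7,3)(W), (6,6)(W), all W → L
(7,8): only reaches (5,8)(W), (7,6)(W), (7,5)(W), (7,4)(W), (6,7)(W), all W → L
(8,0): only reaches (6,0)(W), which is W → L
(8,1): only reaches (6,1)(W), (7,0)(W), all W → L
(8,6): only reaches (6,6)(W), (8,4)(W), (8,3)(W), (8,2)(W), (7,5)(W), all W → L
(8,7): only reaches (6,7)(W), (8,5)(W), (8,4)(W), (8,3)(W), (7,6)(W), all W → L
(9,0): only reaches (7,0)(W), which is W → L
(9,5): only reaches (7,5)(W), (9,3)(W), (9,2)(W), (9,1)(W), (8,4)(W), all W → L
(9,6): only reaches (7,6)(W), (9,4)(W), (9,3)(W), (9,2)(W), (8,5)(W), all W → L
Every other cell has at least one move into one of the L cells above, so it is W.
L cells per row: a=0: 4, a=1: 3, a=2: 3, a=3: 4, a=4: 4, a=5: 3, a=6: 3, a=7: 4, a=8: 4, a=9: 3; total 35.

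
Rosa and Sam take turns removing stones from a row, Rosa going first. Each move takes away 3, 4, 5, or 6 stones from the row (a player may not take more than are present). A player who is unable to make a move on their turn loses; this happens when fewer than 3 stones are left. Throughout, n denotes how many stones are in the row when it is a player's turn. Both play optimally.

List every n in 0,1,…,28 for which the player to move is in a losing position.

Positions with no move are L. A position that does have a move is losing for the player to move precisely when every available move leads to a winning position for the opponent. Fill in the labels:
n=0: no move → L
n=1: no move → L
n=2: no move → L
n=3: W (go to 0, an L position)
n=4: W (go to 1, an L position)
n=5: W (go to 2, an L position)
n=6: W (go to 2, an L position)
n=7: W (go to 2, an L position)
n=8: W (go to 2, an L position)
n=9: L (options 6(W), 5(W), 4(W), 3(W) are all W)
n=10: L (options 7(W), 6(W), 5(W), 4(W) are all W)
n=11: L (options 8(W), 7(W), 6(W), 5(W) are all W)
n=12: W (go to 9, an L position)
n=13: W (go to 10, an L position)
n=14: W (go to 11, an L position)
n=15: W (go to 11, an L position)
n=16: W (go to 11, an L position)
n=17: W (go to 11, an L position)
n=18: L (options 15(W), 14(W), 13(W), 12(W) are all W)
n=19: L (options 16(W), 15(W), 14(W), 13(W) are all W)
n=20: L (options 17(W), 16(W), 15(W), 14(W) are all W)
n=21: W (go to 18, an L position)
n=22: W (go to 19, an L position)
n=23: W (go to 20, an L position)
n=24: W (go to 20, an L position)
n=25: W (go to 20, an L position)
n=26: W (go to 20, an L position)
n=27: L (options 24(W), 23(W), 22(W), 21(W) are all W)
n=28: L (options 25(W), 24(W), 23(W), 22(W) are all W)
The losing starting values of n are exactly the entries labelled L in this table (11 of them).

0, 1, 2, 9, 10, 11, 18, 19, 20, 27, 28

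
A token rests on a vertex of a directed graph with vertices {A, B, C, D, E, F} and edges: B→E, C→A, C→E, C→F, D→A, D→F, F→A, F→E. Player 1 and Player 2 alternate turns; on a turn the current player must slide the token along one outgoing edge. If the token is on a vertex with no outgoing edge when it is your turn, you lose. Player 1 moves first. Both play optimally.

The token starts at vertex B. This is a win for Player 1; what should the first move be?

Positions with no move are L. A position that does have a move is losing for the player to move precisely when every available move leads to a winning position for the opponent. Fill in the labels:
Every edge goes from a vertex to one that appears earlier in the order A, E, B, F, C, D, so processing vertices in that order labels each vertex after all of its successors.
A: no outgoing edge → L
E: no outgoing edge → L
B: reaches L-position E → W
F: reaches L-position E → W
C: reaches L-position E → W
D: reaches L-position A → W
From B, the L positions reachable in one move are: E.

Move to E.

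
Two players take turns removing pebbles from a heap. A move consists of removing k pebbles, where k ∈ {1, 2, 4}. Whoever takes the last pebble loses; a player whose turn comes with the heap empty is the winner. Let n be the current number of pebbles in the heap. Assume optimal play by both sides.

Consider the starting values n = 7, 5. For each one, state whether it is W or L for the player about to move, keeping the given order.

7: L, 5: W

Compute win/loss labels from the base case upward. A position with no move is W. Any other position is W if it can reach an L in one move, else L.
n=0: no move; the opponent has just taken the last pebble and therefore loses → W
n=1: only reaches 0(W), which is W → L
n=2: reaches L-position 1 → W
n=3: reaches L-position 1 → W
n=4: only reaches 3(W), 2(W), 0(W), all W → L
n=5: reaches L-position 4 → W
n=6: reaches L-position 4 → W
n=7: only reaches 6(W), 5(W), 3(W), all W → L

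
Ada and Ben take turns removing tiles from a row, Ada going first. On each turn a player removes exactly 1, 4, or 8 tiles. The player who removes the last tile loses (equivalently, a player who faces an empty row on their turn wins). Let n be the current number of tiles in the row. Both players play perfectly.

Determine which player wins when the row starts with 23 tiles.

Work bottom-up. With no move the player to move wins. Otherwise the position is W if at least one move leads to an L position for the opponent, and L if every move leads to a W.
n=0: no move; the opponent has just taken the last tile and therefore loses → W
n=1: →0(W) only, which is W, so L
n=2: →1(L), so W
n=3: →2(W) only, which is W, so L
n=4: →3(L), so W
n=5: →1(L), so W
n=6: →5(W), 2(W) — all W, so L
n=7: →6(L), so W
n=8: →7(W), 4(W), 0(W) — all W, so L
n=9: →8(L), so W
n=10: →6(L), so W
n=11: →3(L), so W
n=12: →8(L), so W
n=13: →12(W), 9(W), 5(W) — all W, so L
n=14: →13(L), so W
n=15: →14(W), 11(W), 7(W) — all W, so L
n=16: →15(L), so W
n=17: →13(L), so W
n=18: →17(W), 14(W), 10(W) — all W, so L
n=19: →18(L), so W
n=20: →19(W), 16(W), 12(W) — all W, so L
n=21: →20(L), so W
n=22: →18(L), so W
n=23: →15(L), so W
The starting position 23 is W: Ada should remove 8, leaving 15, handing over an L position.

Ada wins.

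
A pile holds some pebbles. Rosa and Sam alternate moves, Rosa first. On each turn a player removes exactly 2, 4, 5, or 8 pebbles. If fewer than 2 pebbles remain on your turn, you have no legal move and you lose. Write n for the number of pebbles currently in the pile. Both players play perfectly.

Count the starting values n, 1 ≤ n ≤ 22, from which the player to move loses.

7

Compute win/loss labels from the base case upward. A position with no move is L. Any other position is W if it can reach an L in one move, else L.
n=0: no move → L
n=1: no move → L
n=2: can move to 0, which is L ⇒ W
n=3: can move to 1, which is L ⇒ W
n=4: can move to 0, which is L ⇒ W
n=5: can move to 1, which is L ⇒ W
n=6: can move to 1, which is L ⇒ W
n=7: moves to 5(W), 3(W), 2(W); every one is W ⇒ L
n=8: can move to 0, which is L ⇒ W
n=9: can move to 7, which is L ⇒ W
n=10: moves to 8(W), 6(W), 5(W), 2(W); every one is W ⇒ L
n=11: can move to 7, which is L ⇒ W
n=12: can move to 10, which is L ⇒ W
n=13: moves to 11(W), 9(W), 8(W), 5(W); every one is W ⇒ L
n=14: can move to 10, which is L ⇒ W
n=15: can move to 13, which is L ⇒ W
n=16: moves to 14(W), 12(W), 11(W), 8(W); every one is W ⇒ L
n=17: can move to 13, which is L ⇒ W
n=18: can move to 16, which is L ⇒ W
n=19: moves to 17(W), 15(W), 14(W), 11(W); every one is W ⇒ L
n=20: can move to 16, which is L ⇒ W
n=21: can move to 19, which is L ⇒ W
n=22: moves to 20(W), 18(W), 17(W), 14(W); every one is W ⇒ L
L entries with 1 ≤ n ≤ 22 (n=0 is outside the asked range and is not counted): n = 1, 7, 10, 13, 16, 19, 22; that makes 7.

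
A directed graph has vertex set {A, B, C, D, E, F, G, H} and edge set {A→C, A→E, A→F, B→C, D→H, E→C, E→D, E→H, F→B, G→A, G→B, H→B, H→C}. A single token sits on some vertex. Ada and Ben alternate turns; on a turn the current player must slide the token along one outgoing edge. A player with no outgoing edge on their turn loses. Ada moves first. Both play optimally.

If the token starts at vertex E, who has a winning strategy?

Ada wins.

Work bottom-up. With no move the player to move loses. Otherwise the position is W if at least one move leads to an L position for the opponent, and L if every move leads to a W.
Every edge goes from a vertex to one that appears earlier in the order C, B, F, H, D, E, A, G, so processing vertices in that order labels each vertex after all of its successors.
C: no outgoing edge → L
B: can move to C, which is L ⇒ W
F: the only move is to B(W), a W ⇒ L
H: can move to C, which is L ⇒ W
D: the only move is to H(W), a W ⇒ L
E: can move to D, which is L ⇒ W
A: can move to F, which is L ⇒ W
G: moves to A(W), B(W); every one is W ⇒ L
From E Ada can move to D, reaching an L position.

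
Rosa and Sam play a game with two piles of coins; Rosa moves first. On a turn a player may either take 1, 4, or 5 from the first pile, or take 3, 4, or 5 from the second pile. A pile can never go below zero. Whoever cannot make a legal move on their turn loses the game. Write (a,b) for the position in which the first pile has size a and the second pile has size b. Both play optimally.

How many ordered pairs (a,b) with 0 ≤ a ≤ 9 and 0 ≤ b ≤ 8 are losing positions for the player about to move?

Compute win/loss labels from the base case upward. A position with no move is L. Any other position is W if it can reach an L in one move, else L.
Every move lowers a or b (never raises either), so fill the grid row by row in increasing a, and left to right within a row: each cell's successors are then already labelled.
      b=0  b=1  b=2  b=3  b=4  b=5  b=6  b=7  b=8
a=0:    L    L    L    W    W    W    W    W    L
a=1:    W    W    W    L    L    L    W    W    W
a=2:    L    L    L    W    W    W    W    W    L
a=3:    W    W    W    L    L    L    W    W    W
a=4:    W    W    W    W    W    W    L    L    W
a=5:    W    W    W    W    W    W    W    W    W
a=6:    W    W    W    W    W    W    L    L    W
a=7:    W    W    W    W    W    W    W    W    W
a=8:    L    L    L    W    W    W    W    W    L
a=9:    W    W    W    L    L    L    W    W    W
Cells with no legal move (terminal, hence L): (0,0), (0,1), (0,2).
The remaining L cells, each justified by listing all of its moves:
(0,8): L (options (0,5)(W), (0,4)(W), (0,3)(W) are all W)
(1,3): L (options (0,3)(W), (1,0)(W) are all W)
(1,4): L (options (0,4)(W), (1,1)(W), (1,0)(W) are all W)
(1,5): L (options (0,5)(W), (1,2)(W), (1,1)(W), (1,0)(W) are all W)
(2,0): L (sole option (1,0)(W) is W)
(2,1): L (sole option (1,1)(W) is W)
(2,2): L (sole option (1,2)(W) is W)
(2,8): L (options (1,8)(W), (2,5)(W), (2,4)(W), (2,3)(W) are all W)
(3,3): L (options (2,3)(W), (3,0)(W) are all W)
(3,4): L (options (2,4)(W), (3,1)(W), (3,0)(W) are all W)
(3,5): L (options (2,5)(W), (3,2)(W), (3,1)(W), (3,0)(W) are all W)
(4,6): L (options (3,6)(W), (0,6)(W), (4,3)(W), (4,2)(W), (4,1)(W) are all W)
(4,7): L (options (3,7)(W), (0,7)(W), (4,4)(W), (4,3)(W), (4,2)(W) are all W)
(6,6): L (options (5,6)(W), (2,6)(W), (1,6)(W), (6,3)(W), (6,2)(W), (6,1)(W) are all W)
(6,7): L (options (5,7)(W), (2,7)(W), (1,7)(W), (6,4)(W), (6,3)(W), (6,2)(W) are all W)
(8,0): L (options (7,0)(W), (4,0)(W), (3,0)(W) are all W)
(8,1): L (options (7,1)(W), (4,1)(W), (3,1)(W) are all W)
(8,2): L (options (7,2)(W), (4,2)(W), (3,2)(W) are all W)
(8,8): L (options (7,8)(W), (4,8)(W), (3,8)(W), (8,5)(W), (8,4)(W), (8,3)(W) are all W)
(9,3): L (options (8,3)(W), (5,3)(W), (4,3)(W), (9,0)(W) are all W)
(9,4): L (options (8,4)(W), (5,4)(W), (4,4)(W), (9,1)(W), (9,0)(W) are all W)
(9,5): L (options (8,5)(W), (5,5)(W), (4,5)(W), (9,2)(W), (9,1)(W), (9,0)(W) are all W)
Every other cell has at least one move into one of the L cells above, so it is W.
L cells per row: a=0: 4, a=1: 3, a=2: 4, a=3: 3, a=4: 2, a=5: 0, a=6: 2, a=7: 0, a=8: 4, a=9: 3; total 25.

25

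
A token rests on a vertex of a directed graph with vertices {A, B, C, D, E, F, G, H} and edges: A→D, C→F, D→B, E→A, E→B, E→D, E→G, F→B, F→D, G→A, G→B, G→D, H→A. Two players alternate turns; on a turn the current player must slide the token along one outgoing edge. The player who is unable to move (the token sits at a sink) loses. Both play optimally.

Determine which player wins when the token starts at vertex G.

Use the standard recursion: the mover loses at a terminal position; elsewhere, the mover wins exactly when some move hands the opponent an L position.
Every edge goes from a vertex to one that appears earlier in the order B, D, F, A, G, E, H, C, so processing vertices in that order labels each vertex after all of its successors.
B: no outgoing edge → L
D: →B(L), so W
F: →B(L), so W
A: →D(W) only, which is W, so L
G: →A(L), so W
E: →A(L), so W
H: →A(L), so W
C: →F(W) only, which is W, so L
From G the player to move can move to A, reaching an L position.

The first player wins.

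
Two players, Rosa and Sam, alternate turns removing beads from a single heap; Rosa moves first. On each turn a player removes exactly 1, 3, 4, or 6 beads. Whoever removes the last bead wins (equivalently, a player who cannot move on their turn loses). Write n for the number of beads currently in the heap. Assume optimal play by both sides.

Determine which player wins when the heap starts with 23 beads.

Sam wins.

Positions with no move are L. A position that does have a move is losing for the player to move precisely when every available move leads to a winning position for the opponent. Fill in the labels:
n=0: no move → L
n=1: can move to 0, which is L ⇒ W
n=2: the only move is to 1(W), a W ⇒ L
n=3: can move to 2, which is L ⇒ W
n=4: can move to 0, which is L ⇒ W
n=5: can move to 2, which is L ⇒ W
n=6: can move to 2, which is L ⇒ W
n=7: moves to 6(W), 4(W), 3(W), 1(W); every one is W ⇒ L
n=8: can move to 7, which is L ⇒ W
n=9: moves to 8(W), 6(W), 5(W), 3(W); every one is W ⇒ L
n=10: can move to 9, which is L ⇒ W
n=11: can move to 7, which is L ⇒ W
n=12: can move to 9, which is L ⇒ W
n=13: can move to 9, which is L ⇒ W
n=14: moves to 13(W), 11(W), 10(W), 8(W); every one is W ⇒ L
n=15: can move to 14, which is L ⇒ W
n=16: moves to 15(W), 13(W), 12(W), 10(W); every one is W ⇒ L
n=17: can move to 16, which is L ⇒ W
n=18: can move to 14, which is L ⇒ W
n=19: can move to 16, which is L ⇒ W
n=20: can move to 16, which is L ⇒ W
n=21: moves to 20(W), 18(W), 17(W), 15(W); every one is W ⇒ L
n=22: can move to 21, which is L ⇒ W
n=23: moves to 22(W), 20(W), 19(W), 17(W); every one is W ⇒ L
Every move from 23 reaches a W position, so the mover loses.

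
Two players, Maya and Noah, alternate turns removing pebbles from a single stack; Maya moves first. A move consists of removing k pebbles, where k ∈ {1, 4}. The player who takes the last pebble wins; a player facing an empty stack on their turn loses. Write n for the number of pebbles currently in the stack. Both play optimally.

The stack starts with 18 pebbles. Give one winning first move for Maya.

Classify positions by backward induction: terminal positions (no move available) are L. From any other position, the mover wins iff some move reaches an L.
n=0: no move → L
n=1: W (go to 0, an L position)
n=2: L (sole option 1(W) is W)
n=3: W (go to 2, an L position)
n=4: W (go to 0, an L position)
n=5: L (options 4(W), 1(W) are all W)
n=6: W (go to 5, an L position)
n=7: L (options 6(W), 3(W) are all W)
n=8: W (go to 7, an L position)
n=9: W (go to 5, an L position)
n=10: L (options 9(W), 6(W) are all W)
n=11: W (go to 10, an L position)
n=12: L (options 11(W), 8(W) are all W)
n=13: W (go to 12, an L position)
n=14: W (go to 10, an L position)
n=15: L (options 14(W), 11(W) are all W)
n=16: W (go to 15, an L position)
n=17: L (options 16(W), 13(W) are all W)
n=18: W (go to 17, an L position)
From 18, the L positions reachable in one move are: 17.

Remove 1, leaving 17.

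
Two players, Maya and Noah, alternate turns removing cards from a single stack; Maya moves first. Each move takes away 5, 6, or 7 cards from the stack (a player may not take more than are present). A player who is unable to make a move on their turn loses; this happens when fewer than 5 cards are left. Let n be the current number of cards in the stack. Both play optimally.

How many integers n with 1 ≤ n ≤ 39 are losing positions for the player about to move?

Compute win/loss labels from the base case upward. A position with no move is L. Any other position is W if it can reach an L in one move, else L.
n=0: no move → L
n=1: no move → L
n=2: no move → L
n=3: no move → L
n=4: no move → L
n=5: W (go to 0, an L position)
n=6: W (go to 1, an L position)
n=7: W (go to 2, an L position)
n=8: W (go to 3, an L position)
n=9: W (go to 4, an L position)
n=10: W (go to 4, an L position)
n=11: W (go to 4, an L position)
n=12: L (options 7(W), 6(W), 5(W) are all W)
n=13: L (options 8(W), 7(W), 6(W) are all W)
n=14: L (options 9(W), 8(W), 7(W) are all W)
n=15: L (options 10(W), 9(W), 8(W) are all W)
n=16: L (options 11(W), 10(W), 9(W) are all W)
n=17: W (go to 12, an L position)
n=18: W (go to 13, an L position)
n=19: W (go to 14, an L position)
n=20: W (go to 15, an L position)
n=21: W (go to 16, an L position)
n=22: W (go to 16, an L position)
n=23: W (go to 16, an L position)
n=24: L (options 19(W), 18(W), 17(W) are all W)
n=25: L (options 20(W), 19(W), 18(W) are all W)
n=26: L (options 21(W), 20(W), 19(W) are all W)
n=27: L (options 22(W), 21(W), 20(W) are all W)
n=28: L (options 23(W), 22(W), 21(W) are all W)
n=29: W (go to 24, an L position)
n=30: W (go to 25, an L position)
n=31: W (go to 26, an L position)
n=32: W (go to 27, an L position)
n=33: W (go to 28, an L position)
n=34: W (go to 28, an L position)
n=35: W (go to 28, an L position)
n=36: L (options 31(W), 30(W), 29(W) are all W)
n=37: L (options 32(W), 31(W), 30(W) are all W)
n=38: L (options 33(W), 32(W), 31(W) are all W)
n=39: L (options 34(W), 33(W), 32(W) are all W)
L entries with 1 ≤ n ≤ 39 (n=0 is outside the asked range and is not counted): n = 1, 2, 3, 4, 12, 13, 14, 15, 16, 24, 25, 26, 27, 28, 36, 37, 38, 39; that makes 18.

18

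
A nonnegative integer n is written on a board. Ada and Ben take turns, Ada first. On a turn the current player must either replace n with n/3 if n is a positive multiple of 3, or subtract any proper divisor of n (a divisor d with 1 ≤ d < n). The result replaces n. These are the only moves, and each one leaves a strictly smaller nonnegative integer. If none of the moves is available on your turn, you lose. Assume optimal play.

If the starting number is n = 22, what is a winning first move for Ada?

Classify positions by backward induction: terminal positions (no move available) are L. From any other position, the mover wins iff some move reaches an L.
n=0: no move → L
n=1: no move → L
n=2: →1(L), so W
n=3: →1(L), so W
n=4: →2(W), 3(W) — all W, so L
n=5: →4(L), so W
n=6: →4(L), so W
n=7: →6(W) only, which is W, so L
n=8: →4(L), so W
n=9: →3(W), 6(W), 8(W) — all W, so L
n=10: →9(L), so W
n=11: →10(W) only, which is W, so L
n=12: →4(L), so W
n=13: →12(W) only, which is W, so L
n=14: →7(L), so W
n=15: →5(W), 10(W), 12(W), 14(W) — all W, so L
n=16: →15(L), so W
n=17: →16(W) only, which is W, so L
n=18: →9(L), so W
n=19: →18(W) only, which is W, so L
n=20: →15(L), so W
n=21: →7(L), so W
n=22: →11(L), so W
From 22, the L positions reachable in one move are: 11.

Move to 11.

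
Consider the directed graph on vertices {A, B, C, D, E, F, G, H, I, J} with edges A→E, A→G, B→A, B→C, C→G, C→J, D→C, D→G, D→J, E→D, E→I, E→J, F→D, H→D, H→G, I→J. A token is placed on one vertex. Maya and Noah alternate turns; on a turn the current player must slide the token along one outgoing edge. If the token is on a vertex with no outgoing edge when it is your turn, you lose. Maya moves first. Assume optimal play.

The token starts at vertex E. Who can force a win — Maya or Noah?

Maya wins.

Build the W/L table. Terminal = L. A non-terminal position is W if it has a move to some L; otherwise it is L.
Every edge goes from a vertex to one that appears earlier in the order G, J, C, D, I, F, E, A, B, H, so processing vertices in that order labels each vertex after all of its successors.
G: no outgoing edge → L
J: no outgoing edge → L
C: reaches L-position J → W
D: reaches L-position J → W
I: reaches L-position J → W
F: only reaches D(W), which is W → L
E: reaches L-position J → W
A: reaches L-position G → W
B: only reaches A(W), C(W), all W → L
H: reaches L-position G → W
The starting position E is W: Maya should move to J, handing over an L position.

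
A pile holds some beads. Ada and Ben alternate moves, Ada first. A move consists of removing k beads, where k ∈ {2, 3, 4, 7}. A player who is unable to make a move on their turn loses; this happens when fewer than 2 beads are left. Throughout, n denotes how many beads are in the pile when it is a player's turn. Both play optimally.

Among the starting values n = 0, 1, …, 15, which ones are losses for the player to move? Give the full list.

0, 1, 6, 11, 12

Classify positions by backward induction: terminal positions (no move available) are L. From any other position, the mover wins iff some move reaches an L.
n=0: no move → L
n=1: no move → L
n=2: →0(L), so W
n=3: →1(L), so W
n=4: →1(L), so W
n=5: →1(L), so W
n=6: →4(W), 3(W), 2(W) — all W, so L
n=7: →0(L), so W
n=8: →6(L), so W
n=9: →6(L), so W
n=10: →6(L), so W
n=11: →9(W), 8(W), 7(W), 4(W) — all W, so L
n=12: →10(W), 9(W), 8(W), 5(W) — all W, so L
n=13: →11(L), so W
n=14: →12(L), so W
n=15: →12(L), so W
Reading off the rows marked L gives the requested list; there are 5 such values of n.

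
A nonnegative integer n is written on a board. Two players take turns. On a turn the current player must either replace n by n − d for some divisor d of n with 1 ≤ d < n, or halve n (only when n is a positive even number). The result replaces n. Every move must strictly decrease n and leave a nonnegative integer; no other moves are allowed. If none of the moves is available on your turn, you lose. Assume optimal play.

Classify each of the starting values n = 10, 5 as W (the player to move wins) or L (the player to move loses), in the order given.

Label each position W (a win for the player to move) or L (a loss). A position with no legal move is L; any other position is W exactly when some move reaches an L, and L when every move reaches a W.
n=0: no move → L
n=1: no move → L
n=2: →1(L), so W
n=3: →2(W) only, which is W, so L
n=4: →3(L), so W
n=5: →4(W) only, which is W, so L
n=6: →3(L), so W
n=7: →6(W) only, which is W, so L
n=8: →7(L), so W
n=9: →6(W), 8(W) — all W, so L
n=10: →5(L), so W

10: W, 5: L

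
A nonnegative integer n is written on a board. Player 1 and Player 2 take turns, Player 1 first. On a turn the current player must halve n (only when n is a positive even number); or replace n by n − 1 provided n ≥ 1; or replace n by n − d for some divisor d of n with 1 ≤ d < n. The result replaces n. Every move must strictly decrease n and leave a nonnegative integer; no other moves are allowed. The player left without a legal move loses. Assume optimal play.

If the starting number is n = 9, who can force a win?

Build the W/L table. Terminal = L. A non-terminal position is W if it has a move to some L; otherwise it is L.
n=0: no move → L
n=1: W (go to 0, an L position)
n=2: L (sole option 1(W) is W)
n=3: W (go to 2, an L position)
n=4: W (go to 2, an L position)
n=5: L (sole option 4(W) is W)
n=6: W (go to 5, an L position)
n=7: L (sole option 6(W) is W)
n=8: W (go to 7, an L position)
n=9: L (options 6(W), 8(W) are all W)
The starting position 9 is L: whatever Player 1 does, the opponent receives a W position.

Player 2 wins.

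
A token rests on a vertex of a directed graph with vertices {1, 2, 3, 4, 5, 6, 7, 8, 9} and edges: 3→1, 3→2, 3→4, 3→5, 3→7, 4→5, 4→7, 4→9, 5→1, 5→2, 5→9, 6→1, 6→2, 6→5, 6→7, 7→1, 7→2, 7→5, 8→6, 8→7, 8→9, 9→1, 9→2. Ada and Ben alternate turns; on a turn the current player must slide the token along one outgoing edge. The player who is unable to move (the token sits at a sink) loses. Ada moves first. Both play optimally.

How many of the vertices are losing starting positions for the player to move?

Positions with no move are L. A position that does have a move is losing for the player to move precisely when every available move leads to a winning position for the opponent. Fill in the labels:
Every edge goes from a vertex to one that appears earlier in the order 1, 2, 9, 5, 7, 4, 6, 8, 3, so processing vertices in that order labels each vertex after all of its successors.
1: no outgoing edge → L
2: no outgoing edge → L
9: →2(L), so W
5: →2(L), so W
7: →2(L), so W
4: →7(W), 5(W), 9(W) — all W, so L
6: →2(L), so W
8: →6(W), 7(W), 9(W) — all W, so L
3: →4(L), so W
The L vertices are 1, 2, 4, 8; that is 4 in all.

4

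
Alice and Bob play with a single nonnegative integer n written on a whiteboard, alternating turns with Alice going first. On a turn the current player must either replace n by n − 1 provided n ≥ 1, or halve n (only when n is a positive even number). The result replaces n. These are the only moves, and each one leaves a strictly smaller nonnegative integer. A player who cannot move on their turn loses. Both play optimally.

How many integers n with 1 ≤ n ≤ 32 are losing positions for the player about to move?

15

Build the W/L table. Terminal = L. A non-terminal position is W if it has a move to some L; otherwise it is L.
n=0: no move → L
n=1: →0(L), so W
n=2: →1(W) only, which is W, so L
n=3: →2(L), so W
n=4: →2(L), so W
n=5: →4(W) only, which is W, so L
n=6: →5(L), so W
n=7: →6(W) only, which is W, so L
n=8: →7(L), so W
n=9: →8(W) only, which is W, so L
n=10: →5(L), so W
n=11: →10(W) only, which is W, so L
n=12: →11(L), so W
n=13: →12(W) only, which is W, so L
n=14: →7(L), so W
n=15: →14(W) only, which is W, so L
n=16: →15(L), so W
n=17: →16(W) only, which is W, so L
n=18: →9(L), so W
n=19: →18(W) only, which is W, so L
n=20: →19(L), so W
n=21: →20(W) only, which is W, so L
n=22: →11(L), so W
n=23: →22(W) only, which is W, so L
n=24: →23(L), so W
n=25: →24(W) only, which is W, so L
n=26: →13(L), so W
n=27: →26(W) only, which is W, so L
n=28: →27(L), so W
n=29: →28(W) only, which is W, so L
n=30: →15(L), so W
n=31: →30(W) only, which is W, so L
n=32: →31(L), so W
L entries with 1 ≤ n ≤ 32 (n=0 is outside the asked range and is not counted): n = 2, 5, 7, 9, 11, 13, 15, 17, 19, 21, 23, 25, 27, 29, 31; that makes 15.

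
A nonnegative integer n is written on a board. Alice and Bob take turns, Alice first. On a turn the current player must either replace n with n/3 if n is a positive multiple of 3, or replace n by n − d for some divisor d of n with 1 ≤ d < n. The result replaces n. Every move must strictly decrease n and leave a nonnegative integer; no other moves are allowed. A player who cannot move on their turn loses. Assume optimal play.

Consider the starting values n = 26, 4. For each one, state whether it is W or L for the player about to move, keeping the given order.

Work bottom-up. With no move the player to move loses. Otherwise the position is W if at least one move leads to an L position for the opponent, and L if every move leads to a W.
n=0: no move → L
n=1: no move → L
n=2: can move to 1, which is L ⇒ W
n=3: can move to 1, which is L ⇒ W
n=4: moves to 2(W), 3(W); every one is W ⇒ L
n=5: can move to 4, which is L ⇒ W
n=6: can move to 4, which is L ⇒ W
n=7: the only move is to 6(W), a W ⇒ L
n=8: can move to 4, which is L ⇒ W
n=9: moves to 3(W), 6(W), 8(W); every one is W ⇒ L
n=10: can move to 9, which is L ⇒ W
n=11: the only move is to 10(W), a W ⇒ L
n=12: can move to 4, which is L ⇒ W
n=13: the only move is to 12(W), a W ⇒ L
n=14: can move to 7, which is L ⇒ W
n=15: moves to 5(W), 10(W), 12(W), 14(W); every one is W ⇒ L
n=16: can move to 15, which is L ⇒ W
n=17: the only move is to 16(W), a W ⇒ L
n=18: can move to 9, which is L ⇒ W
n=19: the only move is to 18(W), a W ⇒ L
n=20: can move to 15, which is L ⇒ W
n=21: can move to 7, which is L ⇒ W
n=22: can move to 11, which is L ⇒ W
n=23: the only move is to 22(W), a W ⇒ L
n=24: can move to 23, which is L ⇒ W
n=25: moves to 20(W), 24(W); every one is W ⇒ L
n=26: can move to 13, which is L ⇒ W

26: W, 4: L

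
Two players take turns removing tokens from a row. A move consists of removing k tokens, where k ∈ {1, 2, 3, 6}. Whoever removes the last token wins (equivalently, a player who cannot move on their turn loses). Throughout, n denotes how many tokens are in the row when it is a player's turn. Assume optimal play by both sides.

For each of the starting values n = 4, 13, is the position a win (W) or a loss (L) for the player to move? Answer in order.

4: L, 13: W

Classify positions by backward induction: terminal positions (no move available) are L. From any other position, the mover wins iff some move reaches an L.
n=0: no move → L
n=1: W (go to 0, an L position)
n=2: W (go to 0, an L position)
n=3: W (go to 0, an L position)
n=4: L (options 3(W), 2(W), 1(W) are all W)
n=5: W (go to 4, an L position)
n=6: W (go to 4, an L position)
n=7: W (go to 4, an L position)
n=8: L (options 7(W), 6(W), 5(W), 2(W) are all W)
n=9: W (go to 8, an L position)
n=10: W (go to 8, an L position)
n=11: W (go to 8, an L position)
n=12: L (options 11(W), 10(W), 9(W), 6(W) are all W)
n=13: W (go to 12, an L position)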